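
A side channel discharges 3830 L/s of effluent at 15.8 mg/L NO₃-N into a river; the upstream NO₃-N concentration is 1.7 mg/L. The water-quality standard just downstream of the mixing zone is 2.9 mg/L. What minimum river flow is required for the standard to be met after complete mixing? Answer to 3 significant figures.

Set C_mix = 2.9: (Q·1.700 + 3830·15.80) / (Q + 3830) = 2.9
→ Q = 3830·(15.80 − 2.9)/(2.9 − 1.700) = 41170 L/s.

41200 L/s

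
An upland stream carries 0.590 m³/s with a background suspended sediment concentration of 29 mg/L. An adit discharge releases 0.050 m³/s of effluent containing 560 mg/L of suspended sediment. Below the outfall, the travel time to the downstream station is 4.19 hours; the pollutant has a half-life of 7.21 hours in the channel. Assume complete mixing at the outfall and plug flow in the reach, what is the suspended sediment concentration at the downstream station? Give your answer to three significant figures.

47.1 mg/L

Flow-weighted average: C = (0.5900·29.00 + 0.05000·560.0) / 0.6400 = 45.11/0.6400 = 70.48 mg/L.
Half-life 7.21 h → k = ln 2 / 7.21 = 0.09614 h⁻¹ = 2.307 d⁻¹.
Decay over the reach: 70.48·exp(−kt) = 70.48·0.6684 = 47.11 mg/L.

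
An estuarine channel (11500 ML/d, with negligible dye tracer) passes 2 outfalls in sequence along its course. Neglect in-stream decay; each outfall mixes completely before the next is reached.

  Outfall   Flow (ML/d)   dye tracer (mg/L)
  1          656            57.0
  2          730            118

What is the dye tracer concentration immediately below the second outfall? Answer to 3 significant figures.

9.59 mg/L

After outfall 1: Q = 11500 + 656.0 = 12160 ML/d; C = (11500·0 + 656.0·57.00)/12160 = 3.076 mg/L.
After outfall 2: Q = 12160 + 730.0 = 12890 ML/d; C = (12160·3.076 + 730.0·118.0)/12890 = 9.587 mg/L.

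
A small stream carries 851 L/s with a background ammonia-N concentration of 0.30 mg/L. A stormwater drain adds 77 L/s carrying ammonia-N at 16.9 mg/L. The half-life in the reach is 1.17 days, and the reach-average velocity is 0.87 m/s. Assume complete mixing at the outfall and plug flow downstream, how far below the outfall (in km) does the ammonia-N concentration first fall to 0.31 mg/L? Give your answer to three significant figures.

214 km

After mixing, C = (851.0·0.3000 + 77.00·16.90) / 928.0 = 1557/928.0 = 1.677 mg/L.
Half-life 1.17 d → k = ln 2 / 1.17 = 0.5924 d⁻¹.
Set 1.677·exp(−k·t) = 0.31 → t = ln(1.677/0.31)/k = 246200 s = 68.40 h.
Distance = v·t = 0.87·246200 = 214200 m = 214.2 km.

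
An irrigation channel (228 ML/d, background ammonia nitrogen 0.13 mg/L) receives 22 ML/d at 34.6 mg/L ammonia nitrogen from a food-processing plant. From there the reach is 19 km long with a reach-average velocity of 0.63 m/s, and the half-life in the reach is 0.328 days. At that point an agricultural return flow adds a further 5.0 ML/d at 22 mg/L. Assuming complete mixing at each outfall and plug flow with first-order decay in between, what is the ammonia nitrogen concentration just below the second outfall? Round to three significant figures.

Mass balance: C = (228.0·0.1300 + 22.00·34.60) / 250.0 = 790.8/250.0 = 3.163 mg/L; combined flow 250.0 ML/d.
Travel time t = 19·1000 / 0.63 = 30160 s = 8.377 h.
Half-life 0.328 d → k = ln 2 / 0.328 = 2.113 d⁻¹.
Decay over the reach: 3.163·exp(−kt) = 3.163·0.4782 = 1.513 mg/L.
Second outfall: C = (250.0·1.513 + 5.000·22.00)/255.0 = 1.915 mg/L.

1.91 mg/L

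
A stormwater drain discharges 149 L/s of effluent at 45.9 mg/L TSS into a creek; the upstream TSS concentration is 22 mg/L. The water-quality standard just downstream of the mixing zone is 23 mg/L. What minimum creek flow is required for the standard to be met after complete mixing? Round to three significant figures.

3410 L/s

Set C_mix = 23: (Q·22.00 + 149.0·45.90) / (Q + 149.0) = 23
→ Q = 149.0·(45.90 − 23)/(23 − 22.00) = 3412 L/s.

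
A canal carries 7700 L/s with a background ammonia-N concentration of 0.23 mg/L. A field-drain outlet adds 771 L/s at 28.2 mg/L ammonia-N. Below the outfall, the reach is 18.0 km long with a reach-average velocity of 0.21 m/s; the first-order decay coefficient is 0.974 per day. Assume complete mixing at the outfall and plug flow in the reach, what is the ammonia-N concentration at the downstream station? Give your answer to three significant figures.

1.06 mg/L

Flow-weighted average: C = (7700·0.2300 + 771.0·28.20) / 8471 = 23510/8471 = 2.776 mg/L.
Travel time t = 18.0·1000 / 0.21 = 85710 s = 23.81 h.
Applying C = C₀e^(−kt): 2.776 × 0.3805 = 1.056 mg/L.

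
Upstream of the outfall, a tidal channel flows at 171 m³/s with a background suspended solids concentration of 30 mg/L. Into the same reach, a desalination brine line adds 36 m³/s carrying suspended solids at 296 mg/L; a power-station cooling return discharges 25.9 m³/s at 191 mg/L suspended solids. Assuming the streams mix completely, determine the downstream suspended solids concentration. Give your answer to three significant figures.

89.0 mg/L

After mixing, C = (171.0·30.00 + 36.00·296.0 + 25.90·191.0) / 232.9 = 20730/232.9 = 89.02 mg/L.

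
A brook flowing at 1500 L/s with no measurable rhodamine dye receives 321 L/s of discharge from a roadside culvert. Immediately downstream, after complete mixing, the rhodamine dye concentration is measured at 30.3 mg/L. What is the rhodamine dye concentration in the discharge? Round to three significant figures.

172 mg/L

Mass balance: 1500·0 + 321.0·Cₑ = 1821·30.30
→ Cₑ = (1821·30.30 − 1500·0) / 321.0 = 171.9 mg/L.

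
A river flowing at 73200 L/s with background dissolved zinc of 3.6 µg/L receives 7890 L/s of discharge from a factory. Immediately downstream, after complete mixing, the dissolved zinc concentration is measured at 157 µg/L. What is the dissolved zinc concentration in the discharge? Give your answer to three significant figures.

1580 µg/L

Mass balance: 73200·3.600 + 7890·Cₑ = 81090·157.0
→ Cₑ = (81090·157.0 − 73200·3.600) / 7890 = 1580 µg/L.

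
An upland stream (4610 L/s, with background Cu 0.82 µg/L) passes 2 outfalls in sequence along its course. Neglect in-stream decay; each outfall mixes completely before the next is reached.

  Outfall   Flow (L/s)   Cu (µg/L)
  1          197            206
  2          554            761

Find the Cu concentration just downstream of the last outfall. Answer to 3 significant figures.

Below outfall 1: Q → 4807 L/s, C = (4610·0.8200 + 197.0·206.0)/4807 = 9.229 µg/L.
Below outfall 2: Q → 5361 L/s, C = (4807·9.229 + 554.0·761.0)/5361 = 86.92 µg/L.

86.9 µg/L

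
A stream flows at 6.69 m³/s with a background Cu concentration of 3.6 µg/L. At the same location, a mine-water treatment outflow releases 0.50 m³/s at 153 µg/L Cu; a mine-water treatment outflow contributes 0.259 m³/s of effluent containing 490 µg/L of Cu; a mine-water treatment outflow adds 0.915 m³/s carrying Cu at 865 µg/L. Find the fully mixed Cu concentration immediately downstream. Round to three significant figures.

122 µg/L

Mixed concentration C = ΣQC/ΣQ = (6.690·3.600 + 0.5000·153.0 + 0.2590·490.0 + 0.9150·865.0) / 8.364 = 1019/8.364 = 121.8 µg/L.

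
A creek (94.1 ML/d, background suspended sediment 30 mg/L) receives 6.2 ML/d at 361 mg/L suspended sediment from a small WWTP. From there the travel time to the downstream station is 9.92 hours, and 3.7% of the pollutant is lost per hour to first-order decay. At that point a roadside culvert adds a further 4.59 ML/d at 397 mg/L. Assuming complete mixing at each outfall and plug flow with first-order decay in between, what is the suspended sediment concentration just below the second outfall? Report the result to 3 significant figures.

Conservation of mass: C = (94.10·30.00 + 6.200·361.0) / 100.3 = 5061/100.3 = 50.46 mg/L; combined flow 100.3 ML/d.
3.7%/h lost → k = −ln(1 − 0.037) = 0.03770 h⁻¹.
First-order decay: C = 50.46·exp(−k·t) = 50.46·0.6880 = 34.72 mg/L.
At the second outfall, C = (100.3·34.72 + 4.590·397.0) / (100.3 + 4.590) = 50.57 mg/L.

50.6 mg/L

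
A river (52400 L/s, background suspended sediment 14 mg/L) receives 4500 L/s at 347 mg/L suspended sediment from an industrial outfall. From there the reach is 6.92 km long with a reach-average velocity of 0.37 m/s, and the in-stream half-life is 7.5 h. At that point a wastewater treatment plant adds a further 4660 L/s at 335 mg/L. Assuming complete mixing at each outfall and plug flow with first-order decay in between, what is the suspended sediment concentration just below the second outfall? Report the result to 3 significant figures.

Mass balance: C = (52400·14.00 + 4500·347.0) / 56900 = 2295000/56900 = 40.34 mg/L; combined flow 56900 L/s.
Travel time t = 6.92·1000 / 0.37 = 18700 s = 5.195 h.
Half-life 7.5 h → k = ln 2 / 7.5 = 0.09242 h⁻¹ = 2.218 d⁻¹.
Decay over the reach: 40.34·exp(−kt) = 40.34·0.6187 = 24.96 mg/L.
Second outfall: C = (56900·24.96 + 4660·335.0)/61560 = 48.43 mg/L.

48.4 mg/L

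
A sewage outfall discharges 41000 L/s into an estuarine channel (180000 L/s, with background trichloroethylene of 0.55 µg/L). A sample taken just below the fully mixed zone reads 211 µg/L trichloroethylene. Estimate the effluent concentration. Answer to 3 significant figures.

Mass balance: 180000·0.5500 + 41000·Cₑ = 221000·211.0
→ Cₑ = (221000·211.0 − 180000·0.5500) / 41000 = 1135 µg/L.

1130 µg/L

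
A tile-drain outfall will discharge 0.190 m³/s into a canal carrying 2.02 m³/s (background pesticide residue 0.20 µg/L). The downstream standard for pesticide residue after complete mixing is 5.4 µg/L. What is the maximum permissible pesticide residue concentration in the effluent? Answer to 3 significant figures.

60.7 µg/L

At the limit, (Qr·Cr + Qe·Cₑ)/(Qr + Qe) = 5.4:
Cₑ = (2.210·5.4 − 2.020·0.2000) / 0.1900 = 60.68 µg/L.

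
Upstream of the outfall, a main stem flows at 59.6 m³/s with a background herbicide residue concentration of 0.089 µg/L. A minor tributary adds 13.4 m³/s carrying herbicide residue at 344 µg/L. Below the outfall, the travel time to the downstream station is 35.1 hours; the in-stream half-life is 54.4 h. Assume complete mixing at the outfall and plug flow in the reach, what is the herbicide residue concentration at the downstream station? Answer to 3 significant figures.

40.4 µg/L

Flow-weighted average: C = (59.60·0.08900 + 13.40·344.0) / 73.00 = 4615/73.00 = 63.22 µg/L.
Half-life 54.4 h → k = ln 2 / 54.4 = 0.01274 h⁻¹ = 0.3058 d⁻¹.
Applying C = C₀e^(−kt): 63.22 × 0.6394 = 40.42 µg/L.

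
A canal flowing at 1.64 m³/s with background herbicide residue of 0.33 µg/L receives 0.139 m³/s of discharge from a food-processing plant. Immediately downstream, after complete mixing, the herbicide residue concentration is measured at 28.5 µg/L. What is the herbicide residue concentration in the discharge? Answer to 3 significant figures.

361 µg/L

Mass balance: 1.640·0.3300 + 0.1390·Cₑ = 1.779·28.50
→ Cₑ = (1.779·28.50 − 1.640·0.3300) / 0.1390 = 360.9 µg/L.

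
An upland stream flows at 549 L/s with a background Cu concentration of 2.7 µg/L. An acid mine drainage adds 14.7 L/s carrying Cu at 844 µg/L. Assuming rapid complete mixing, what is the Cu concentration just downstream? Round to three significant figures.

24.6 µg/L

Flow-weighted average: C = (549.0·2.700 + 14.70·844.0) / 563.7 = 13890/563.7 = 24.64 µg/L.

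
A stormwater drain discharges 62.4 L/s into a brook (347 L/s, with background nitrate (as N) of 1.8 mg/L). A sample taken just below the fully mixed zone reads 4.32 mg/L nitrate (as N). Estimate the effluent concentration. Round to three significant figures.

18.3 mg/L

Mass balance: 347.0·1.800 + 62.40·Cₑ = 409.4·4.320
→ Cₑ = (409.4·4.320 − 347.0·1.800) / 62.40 = 18.33 mg/L.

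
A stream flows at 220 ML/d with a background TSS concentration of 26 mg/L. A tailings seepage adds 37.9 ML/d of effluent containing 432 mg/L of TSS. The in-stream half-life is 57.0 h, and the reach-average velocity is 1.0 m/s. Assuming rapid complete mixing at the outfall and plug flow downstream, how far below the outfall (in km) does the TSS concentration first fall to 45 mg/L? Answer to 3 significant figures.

191 km

Conservation of mass: C = (220.0·26.00 + 37.90·432.0) / 257.9 = 22090/257.9 = 85.66 mg/L.
Half-life 57.0 h → k = ln 2 / 57.0 = 0.01216 h⁻¹ = 0.2919 d⁻¹.
Set 85.66·exp(−k·t) = 45 → t = ln(85.66/45)/k = 190600 s = 52.94 h.
Distance = v·t = 1.0·190600 = 190600 m = 190.6 km.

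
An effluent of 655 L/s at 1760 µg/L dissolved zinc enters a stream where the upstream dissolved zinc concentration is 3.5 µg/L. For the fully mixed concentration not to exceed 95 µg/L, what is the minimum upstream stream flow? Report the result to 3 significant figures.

11900 L/s

Set C_mix = 95: (Q·3.500 + 655.0·1760) / (Q + 655.0) = 95
→ Q = 655.0·(1760 − 95)/(95 − 3.500) = 11920 L/s.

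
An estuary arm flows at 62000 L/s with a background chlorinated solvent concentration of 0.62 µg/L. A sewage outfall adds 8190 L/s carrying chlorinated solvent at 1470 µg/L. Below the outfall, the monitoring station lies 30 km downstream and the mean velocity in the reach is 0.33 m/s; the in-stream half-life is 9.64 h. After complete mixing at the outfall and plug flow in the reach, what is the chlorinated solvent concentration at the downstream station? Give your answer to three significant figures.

After mixing, C = (62000·0.6200 + 8190·1470) / 70190 = 12080000/70190 = 172.1 µg/L.
Travel time t = 30·1000 / 0.33 = 90910 s = 25.25 h.
Half-life 9.64 h → k = ln 2 / 9.64 = 0.07190 h⁻¹ = 1.726 d⁻¹.
After decay, C = 172.1 × e^(−kt) = 172.1 × 0.1627 = 28.00 µg/L.

28.0 µg/L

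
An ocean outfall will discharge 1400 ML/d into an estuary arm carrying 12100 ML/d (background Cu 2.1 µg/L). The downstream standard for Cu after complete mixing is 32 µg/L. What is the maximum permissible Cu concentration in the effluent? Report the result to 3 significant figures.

290 µg/L

At the limit, (Qr·Cr + Qe·Cₑ)/(Qr + Qe) = 32:
Cₑ = (13500·32 − 12100·2.100) / 1400 = 290.4 µg/L.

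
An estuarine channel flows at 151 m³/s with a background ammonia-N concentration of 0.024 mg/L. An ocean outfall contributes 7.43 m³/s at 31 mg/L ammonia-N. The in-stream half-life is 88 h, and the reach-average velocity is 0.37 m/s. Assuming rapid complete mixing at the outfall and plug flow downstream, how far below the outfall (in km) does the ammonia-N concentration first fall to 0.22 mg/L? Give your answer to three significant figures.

322 km

Flow-weighted average: C = (151.0·0.02400 + 7.430·31.00) / 158.4 = 234.0/158.4 = 1.477 mg/L.
Half-life 88 h → k = ln 2 / 88 = 0.007877 h⁻¹ = 0.1890 d⁻¹.
Set 1.477·exp(−k·t) = 0.22 → t = ln(1.477/0.22)/k = 870200 s = 241.7 h.
Distance = v·t = 0.37·870200 = 322000 m = 322.0 km.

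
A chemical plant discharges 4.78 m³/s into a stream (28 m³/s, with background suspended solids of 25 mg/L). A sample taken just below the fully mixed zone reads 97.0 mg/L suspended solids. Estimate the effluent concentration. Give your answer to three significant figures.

519 mg/L

Mass balance: 28.00·25.00 + 4.780·Cₑ = 32.78·97.00
→ Cₑ = (32.78·97.00 − 28.00·25.00) / 4.780 = 518.8 mg/L.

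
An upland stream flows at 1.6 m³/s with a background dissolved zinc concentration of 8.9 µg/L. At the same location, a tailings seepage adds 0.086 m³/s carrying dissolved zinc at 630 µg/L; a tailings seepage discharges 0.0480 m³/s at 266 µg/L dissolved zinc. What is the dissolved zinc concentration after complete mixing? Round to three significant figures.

46.8 µg/L

Mass balance: C = (1.600·8.900 + 0.08600·630.0 + 0.04800·266.0) / 1.734 = 81.19/1.734 = 46.82 µg/L.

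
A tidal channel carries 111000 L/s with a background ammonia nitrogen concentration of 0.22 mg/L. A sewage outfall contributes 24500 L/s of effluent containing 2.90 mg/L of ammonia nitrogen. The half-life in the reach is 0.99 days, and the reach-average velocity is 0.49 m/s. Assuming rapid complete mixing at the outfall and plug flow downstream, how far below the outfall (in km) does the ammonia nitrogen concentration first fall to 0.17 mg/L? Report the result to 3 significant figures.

86.0 km

Flow-weighted average: C = (111000·0.2200 + 24500·2.900) / 135500 = 95470/135500 = 0.7046 mg/L.
Half-life 0.99 d → k = ln 2 / 0.99 = 0.7001 d⁻¹.
Set 0.7046·exp(−k·t) = 0.17 → t = ln(0.7046/0.17)/k = 175500 s = 48.74 h.
Distance = v·t = 0.49·175500 = 85970 m = 85.97 km.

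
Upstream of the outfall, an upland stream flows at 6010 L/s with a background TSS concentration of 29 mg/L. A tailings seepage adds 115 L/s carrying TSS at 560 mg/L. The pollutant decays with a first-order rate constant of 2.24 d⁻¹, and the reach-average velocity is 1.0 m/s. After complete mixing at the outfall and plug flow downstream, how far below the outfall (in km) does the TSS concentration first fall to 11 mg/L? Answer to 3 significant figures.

48.8 km

Flow-weighted average: C = (6010·29.00 + 115.0·560.0) / 6125 = 238700/6125 = 38.97 mg/L.
Set 38.97·exp(−k·t) = 11 → t = ln(38.97/11)/k = 48790 s = 13.55 h.
Distance = v·t = 1.0·48790 = 48790 m = 48.79 km.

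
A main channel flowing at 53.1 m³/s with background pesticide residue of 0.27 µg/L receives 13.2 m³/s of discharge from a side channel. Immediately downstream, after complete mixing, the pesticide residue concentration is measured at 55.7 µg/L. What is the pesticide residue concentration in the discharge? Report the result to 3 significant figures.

279 µg/L

Mass balance: 53.10·0.2700 + 13.20·Cₑ = 66.30·55.70
→ Cₑ = (66.30·55.70 − 53.10·0.2700) / 13.20 = 278.7 µg/L.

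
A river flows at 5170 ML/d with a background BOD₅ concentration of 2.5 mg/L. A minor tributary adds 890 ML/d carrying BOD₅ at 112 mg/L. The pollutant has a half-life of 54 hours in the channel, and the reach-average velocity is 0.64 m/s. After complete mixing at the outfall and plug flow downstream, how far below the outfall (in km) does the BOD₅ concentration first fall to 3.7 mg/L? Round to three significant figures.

290 km

Conservation of mass: C = (5170·2.500 + 890.0·112.0) / 6060 = 112600/6060 = 18.58 mg/L.
Half-life 54 h → k = ln 2 / 54 = 0.01284 h⁻¹ = 0.3081 d⁻¹.
Set 18.58·exp(−k·t) = 3.7 → t = ln(18.58/3.7)/k = 452600 s = 125.7 h.
Distance = v·t = 0.64·452600 = 289700 m = 289.7 km.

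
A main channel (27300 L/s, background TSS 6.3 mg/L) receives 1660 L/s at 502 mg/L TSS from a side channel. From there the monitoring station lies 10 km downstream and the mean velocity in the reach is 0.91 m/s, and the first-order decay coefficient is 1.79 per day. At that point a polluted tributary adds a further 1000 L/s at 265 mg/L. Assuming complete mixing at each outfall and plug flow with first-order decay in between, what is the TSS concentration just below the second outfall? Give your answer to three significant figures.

35.6 mg/L

Mass balance: C = (27300·6.300 + 1660·502.0) / 28960 = 1005000/28960 = 34.71 mg/L; combined flow 28960 L/s.
Travel time t = 10·1000 / 0.91 = 10990 s = 3.053 h.
Applying C = C₀e^(−kt): 34.71 × 0.7964 = 27.65 mg/L.
At the second outfall, C = (28960·27.65 + 1000·265.0) / (28960 + 1000) = 35.57 mg/L.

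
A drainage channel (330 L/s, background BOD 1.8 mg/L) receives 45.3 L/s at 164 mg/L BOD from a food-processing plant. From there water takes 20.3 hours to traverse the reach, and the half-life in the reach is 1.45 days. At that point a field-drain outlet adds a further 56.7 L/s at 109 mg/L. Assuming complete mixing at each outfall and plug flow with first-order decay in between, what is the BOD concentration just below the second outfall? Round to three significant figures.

26.7 mg/L

Mass balance: C = (330.0·1.800 + 45.30·164.0) / 375.3 = 8023/375.3 = 21.38 mg/L; combined flow 375.3 L/s.
Half-life 1.45 d → k = ln 2 / 1.45 = 0.4780 d⁻¹.
Decay over the reach: 21.38·exp(−kt) = 21.38·0.6674 = 14.27 mg/L.
Second outfall: C = (375.3·14.27 + 56.70·109.0)/432.0 = 26.70 mg/L.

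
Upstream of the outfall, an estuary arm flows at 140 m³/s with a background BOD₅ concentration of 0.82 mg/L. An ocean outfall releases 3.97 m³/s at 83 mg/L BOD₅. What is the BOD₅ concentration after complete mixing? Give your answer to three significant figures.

After mixing, C = (140.0·0.8200 + 3.970·83.00) / 144.0 = 444.3/144.0 = 3.086 mg/L.

3.09 mg/L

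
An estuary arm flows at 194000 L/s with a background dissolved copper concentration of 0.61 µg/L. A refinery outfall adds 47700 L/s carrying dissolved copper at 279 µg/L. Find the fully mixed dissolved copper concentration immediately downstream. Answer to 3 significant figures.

Mixed concentration C = ΣQC/ΣQ = (194000·0.6100 + 47700·279.0) / 241700 = 13430000/241700 = 55.55 µg/L.

55.6 µg/L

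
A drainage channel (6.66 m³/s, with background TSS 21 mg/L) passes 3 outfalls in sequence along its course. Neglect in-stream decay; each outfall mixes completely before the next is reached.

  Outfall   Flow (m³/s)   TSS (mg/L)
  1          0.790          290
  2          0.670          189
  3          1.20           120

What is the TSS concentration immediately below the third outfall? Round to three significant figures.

Below outfall 1: Q → 7.450 m³/s, C = (6.660·21.00 + 0.7900·290.0)/7.450 = 49.52 mg/L.
Below outfall 2: Q → 8.120 m³/s, C = (7.450·49.52 + 0.6700·189.0)/8.120 = 61.03 mg/L.
Below outfall 3: Q → 9.320 m³/s, C = (8.120·61.03 + 1.200·120.0)/9.320 = 68.63 mg/L.

68.6 mg/L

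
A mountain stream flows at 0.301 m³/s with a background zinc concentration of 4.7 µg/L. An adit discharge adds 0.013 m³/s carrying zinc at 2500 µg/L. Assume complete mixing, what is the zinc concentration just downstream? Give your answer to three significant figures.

Mixed concentration C = ΣQC/ΣQ = (0.3010·4.700 + 0.01300·2500) / 0.3140 = 33.91/0.3140 = 108.0 µg/L.

108 µg/L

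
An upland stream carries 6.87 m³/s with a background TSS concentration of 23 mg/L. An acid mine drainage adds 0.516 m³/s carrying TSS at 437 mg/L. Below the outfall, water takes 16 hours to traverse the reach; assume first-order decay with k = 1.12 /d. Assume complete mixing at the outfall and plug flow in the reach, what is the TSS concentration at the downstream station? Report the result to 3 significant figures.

Mixed concentration C = ΣQC/ΣQ = (6.870·23.00 + 0.5160·437.0) / 7.386 = 383.5/7.386 = 51.92 mg/L.
First-order decay: C = 51.92·exp(−k·t) = 51.92·0.4739 = 24.61 mg/L.

24.6 mg/L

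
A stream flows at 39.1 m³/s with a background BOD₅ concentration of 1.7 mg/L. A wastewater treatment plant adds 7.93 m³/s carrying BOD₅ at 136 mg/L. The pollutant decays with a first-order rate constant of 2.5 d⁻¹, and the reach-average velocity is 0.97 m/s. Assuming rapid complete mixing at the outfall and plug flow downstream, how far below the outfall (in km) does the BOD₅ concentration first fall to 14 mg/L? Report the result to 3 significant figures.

18.5 km

Mixed concentration C = ΣQC/ΣQ = (39.10·1.700 + 7.930·136.0) / 47.03 = 1145/47.03 = 24.35 mg/L.
Set 24.35·exp(−k·t) = 14 → t = ln(24.35/14)/k = 19120 s = 5.311 h.
Distance = v·t = 0.97·19120 = 18550 m = 18.55 km.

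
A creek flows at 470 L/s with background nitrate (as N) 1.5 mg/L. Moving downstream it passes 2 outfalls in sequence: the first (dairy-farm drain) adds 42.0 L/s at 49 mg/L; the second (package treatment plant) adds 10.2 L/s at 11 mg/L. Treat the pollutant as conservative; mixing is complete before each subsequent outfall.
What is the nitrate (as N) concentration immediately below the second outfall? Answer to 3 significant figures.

Outfall 1: combined Q = 512.0 L/s; C = (470.0·1.500 + 42.00·49.00)/512.0 = 5.396 mg/L.
Outfall 2: combined Q = 522.2 L/s; C = (512.0·5.396 + 10.20·11.00)/522.2 = 5.506 mg/L.

5.51 mg/L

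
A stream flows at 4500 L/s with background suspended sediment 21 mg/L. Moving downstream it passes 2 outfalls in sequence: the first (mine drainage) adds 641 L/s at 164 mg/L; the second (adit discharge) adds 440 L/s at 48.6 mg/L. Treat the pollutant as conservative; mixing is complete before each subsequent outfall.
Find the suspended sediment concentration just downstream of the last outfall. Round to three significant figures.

After outfall 1: Q = 4500 + 641.0 = 5141 L/s; C = (4500·21.00 + 641.0·164.0)/5141 = 38.83 mg/L.
After outfall 2: Q = 5141 + 440.0 = 5581 L/s; C = (5141·38.83 + 440.0·48.60)/5581 = 39.60 mg/L.

39.6 mg/L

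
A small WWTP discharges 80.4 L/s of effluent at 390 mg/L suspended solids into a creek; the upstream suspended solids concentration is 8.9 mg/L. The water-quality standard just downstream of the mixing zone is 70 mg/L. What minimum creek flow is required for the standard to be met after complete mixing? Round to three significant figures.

Set C_mix = 70: (Q·8.900 + 80.40·390.0) / (Q + 80.40) = 70
→ Q = 80.40·(390.0 − 70)/(70 − 8.900) = 421.1 L/s.

421 L/s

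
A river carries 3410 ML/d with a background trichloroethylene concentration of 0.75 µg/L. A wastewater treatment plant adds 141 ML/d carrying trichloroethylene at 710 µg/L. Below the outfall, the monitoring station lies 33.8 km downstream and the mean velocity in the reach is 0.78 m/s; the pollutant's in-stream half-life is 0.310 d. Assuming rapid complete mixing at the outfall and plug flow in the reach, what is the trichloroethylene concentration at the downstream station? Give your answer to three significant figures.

Mass balance: C = (3410·0.7500 + 141.0·710.0) / 3551 = 102700/3551 = 28.91 µg/L.
Travel time t = 33.8·1000 / 0.78 = 43330 s = 12.04 h.
Half-life 0.310 d → k = ln 2 / 0.310 = 2.236 d⁻¹.
First-order decay: C = 28.91·exp(−k·t) = 28.91·0.3258 = 9.420 µg/L.

9.42 µg/L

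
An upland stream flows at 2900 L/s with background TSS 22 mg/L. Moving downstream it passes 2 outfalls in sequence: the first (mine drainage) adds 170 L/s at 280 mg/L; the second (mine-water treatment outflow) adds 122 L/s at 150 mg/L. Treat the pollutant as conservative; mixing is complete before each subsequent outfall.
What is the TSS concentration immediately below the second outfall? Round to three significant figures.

40.6 mg/L

Outfall 1: combined Q = 3070 L/s; C = (2900·22.00 + 170.0·280.0)/3070 = 36.29 mg/L.
Outfall 2: combined Q = 3192 L/s; C = (3070·36.29 + 122.0·150.0)/3192 = 40.63 mg/L.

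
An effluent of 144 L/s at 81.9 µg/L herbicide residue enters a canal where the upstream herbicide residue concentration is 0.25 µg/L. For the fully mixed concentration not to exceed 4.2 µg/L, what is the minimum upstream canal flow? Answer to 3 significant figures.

2830 L/s

Set C_mix = 4.2: (Q·0.2500 + 144.0·81.90) / (Q + 144.0) = 4.2
→ Q = 144.0·(81.90 − 4.2)/(4.2 − 0.2500) = 2833 L/s.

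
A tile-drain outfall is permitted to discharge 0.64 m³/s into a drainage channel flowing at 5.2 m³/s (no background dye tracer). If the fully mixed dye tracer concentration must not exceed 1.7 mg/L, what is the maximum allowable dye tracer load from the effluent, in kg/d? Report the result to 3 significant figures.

Mass balance at the limit: 5.200·0 + 0.6400·Cₑ = 5.840·1.7 → Cₑ = 15.51 mg/L.
Load = 0.6400 m³/s × 15.51 g/m³ × 86 400 s/d = 857.8 kg/d.

858 kg/d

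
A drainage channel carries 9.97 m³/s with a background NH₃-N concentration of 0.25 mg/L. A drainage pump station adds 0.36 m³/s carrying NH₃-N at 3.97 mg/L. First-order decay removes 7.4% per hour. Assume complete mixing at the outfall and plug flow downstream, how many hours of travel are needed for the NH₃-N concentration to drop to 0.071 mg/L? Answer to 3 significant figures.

21.8 h

After mixing, C = (9.970·0.2500 + 0.3600·3.970) / 10.33 = 3.922/10.33 = 0.3796 mg/L.
7.4%/h lost → k = −ln(1 − 0.074) = 0.07688 h⁻¹.
0.3796·exp(−k·t) = 0.071 → t = ln(0.3796/0.071)/k = 78510 s = 21.81 h.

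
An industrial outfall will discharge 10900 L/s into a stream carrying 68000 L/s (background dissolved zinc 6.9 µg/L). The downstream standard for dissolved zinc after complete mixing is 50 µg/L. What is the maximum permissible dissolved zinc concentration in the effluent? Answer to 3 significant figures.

319 µg/L

At the limit, (Qr·Cr + Qe·Cₑ)/(Qr + Qe) = 50:
Cₑ = (78900·50 − 68000·6.900) / 10900 = 318.9 µg/L.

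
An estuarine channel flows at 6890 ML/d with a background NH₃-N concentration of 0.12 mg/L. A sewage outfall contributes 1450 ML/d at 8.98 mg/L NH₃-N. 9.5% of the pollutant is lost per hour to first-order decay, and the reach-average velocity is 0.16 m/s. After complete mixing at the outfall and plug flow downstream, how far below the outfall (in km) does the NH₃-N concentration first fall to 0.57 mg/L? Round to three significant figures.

6.17 km

Flow-weighted average: C = (6890·0.1200 + 1450·8.980) / 8340 = 13850/8340 = 1.660 mg/L.
9.5%/h lost → k = −ln(1 − 0.095) = 0.09982 h⁻¹.
Set 1.660·exp(−k·t) = 0.57 → t = ln(1.660/0.57)/k = 38560 s = 10.71 h.
Distance = v·t = 0.16·38560 = 6170 m = 6.170 km.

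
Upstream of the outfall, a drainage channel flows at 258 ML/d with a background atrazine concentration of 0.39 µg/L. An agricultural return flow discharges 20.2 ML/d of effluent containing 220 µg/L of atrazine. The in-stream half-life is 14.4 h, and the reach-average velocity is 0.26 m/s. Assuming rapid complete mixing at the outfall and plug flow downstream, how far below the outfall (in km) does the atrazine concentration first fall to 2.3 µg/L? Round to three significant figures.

After mixing, C = (258.0·0.3900 + 20.20·220.0) / 278.2 = 4545/278.2 = 16.34 µg/L.
Half-life 14.4 h → k = ln 2 / 14.4 = 0.04814 h⁻¹ = 1.155 d⁻¹.
Set 16.34·exp(−k·t) = 2.3 → t = ln(16.34/2.3)/k = 146600 s = 40.73 h.
Distance = v·t = 0.26·146600 = 38120 m = 38.12 km.

38.1 km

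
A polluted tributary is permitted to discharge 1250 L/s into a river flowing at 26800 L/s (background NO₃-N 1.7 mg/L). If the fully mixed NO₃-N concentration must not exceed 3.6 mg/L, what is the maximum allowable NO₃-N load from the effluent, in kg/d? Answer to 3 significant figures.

Mass balance at the limit: 26800·1.700 + 1250·Cₑ = 28050·3.6 → Cₑ = 44.34 mg/L.
1250 L/s = 1.250 m³/s. Load = 1.250 m³/s × 44.34 g/m³ × 86 400 s/d = 4788 kg/d.

4790 kg/d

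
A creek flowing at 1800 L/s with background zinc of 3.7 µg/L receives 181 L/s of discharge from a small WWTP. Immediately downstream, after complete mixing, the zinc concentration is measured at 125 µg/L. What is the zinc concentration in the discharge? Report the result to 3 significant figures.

1330 µg/L

Mass balance: 1800·3.700 + 181.0·Cₑ = 1981·125.0
→ Cₑ = (1981·125.0 − 1800·3.700) / 181.0 = 1331 µg/L.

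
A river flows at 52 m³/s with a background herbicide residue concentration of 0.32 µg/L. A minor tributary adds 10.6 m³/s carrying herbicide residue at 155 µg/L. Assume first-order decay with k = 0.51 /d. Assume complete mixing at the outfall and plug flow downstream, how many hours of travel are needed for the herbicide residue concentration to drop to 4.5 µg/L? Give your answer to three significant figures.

83.5 h

Mass balance: C = (52.00·0.3200 + 10.60·155.0) / 62.60 = 1660/62.60 = 26.51 µg/L.
26.51·exp(−k·t) = 4.5 → t = ln(26.51/4.5)/k = 300500 s = 83.46 h.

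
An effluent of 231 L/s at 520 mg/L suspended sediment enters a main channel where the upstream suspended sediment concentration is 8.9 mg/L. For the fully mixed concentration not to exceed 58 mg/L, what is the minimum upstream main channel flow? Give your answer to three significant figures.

Set C_mix = 58: (Q·8.900 + 231.0·520.0) / (Q + 231.0) = 58
→ Q = 231.0·(520.0 − 58)/(58 − 8.900) = 2174 L/s.

2170 L/s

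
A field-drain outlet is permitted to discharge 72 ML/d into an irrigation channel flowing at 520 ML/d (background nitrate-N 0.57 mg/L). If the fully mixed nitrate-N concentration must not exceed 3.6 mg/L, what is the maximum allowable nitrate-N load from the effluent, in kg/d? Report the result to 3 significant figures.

Mass balance at the limit: 520.0·0.5700 + 72.00·Cₑ = 592.0·3.6 → Cₑ = 25.48 mg/L.
72.00 ML/d = 0.8333 m³/s. Load = 0.8333 m³/s × 25.48 g/m³ × 86 400 s/d = 1835 kg/d.

1830 kg/d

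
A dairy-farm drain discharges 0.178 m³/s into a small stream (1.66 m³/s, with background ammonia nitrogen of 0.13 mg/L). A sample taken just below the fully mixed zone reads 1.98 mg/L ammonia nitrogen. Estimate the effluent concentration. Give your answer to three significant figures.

19.2 mg/L

Mass balance: 1.660·0.1300 + 0.1780·Cₑ = 1.838·1.980
→ Cₑ = (1.838·1.980 − 1.660·0.1300) / 0.1780 = 19.23 mg/L.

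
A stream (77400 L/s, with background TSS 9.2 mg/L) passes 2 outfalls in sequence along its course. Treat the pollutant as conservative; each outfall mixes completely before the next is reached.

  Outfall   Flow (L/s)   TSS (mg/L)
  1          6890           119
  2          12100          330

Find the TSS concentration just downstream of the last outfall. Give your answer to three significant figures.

57.3 mg/L

Outfall 1: combined Q = 84290 L/s; C = (77400·9.200 + 6890·119.0)/84290 = 18.18 mg/L.
Outfall 2: combined Q = 96390 L/s; C = (84290·18.18 + 12100·330.0)/96390 = 57.32 mg/L.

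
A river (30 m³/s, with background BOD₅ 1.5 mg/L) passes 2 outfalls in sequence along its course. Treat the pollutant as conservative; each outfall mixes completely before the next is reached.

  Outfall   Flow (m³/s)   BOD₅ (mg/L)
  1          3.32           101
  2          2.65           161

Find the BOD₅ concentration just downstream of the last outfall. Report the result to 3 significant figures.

Outfall 1: combined Q = 33.32 m³/s; C = (30.00·1.500 + 3.320·101.0)/33.32 = 11.41 mg/L.
Outfall 2: combined Q = 35.97 m³/s; C = (33.32·11.41 + 2.650·161.0)/35.97 = 22.43 mg/L.

22.4 mg/L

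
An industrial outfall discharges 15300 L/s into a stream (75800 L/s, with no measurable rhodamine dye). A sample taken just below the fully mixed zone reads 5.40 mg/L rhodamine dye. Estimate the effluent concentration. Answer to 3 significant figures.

Mass balance: 75800·0 + 15300·Cₑ = 91100·5.400
→ Cₑ = (91100·5.400 − 75800·0) / 15300 = 32.15 mg/L.

32.2 mg/L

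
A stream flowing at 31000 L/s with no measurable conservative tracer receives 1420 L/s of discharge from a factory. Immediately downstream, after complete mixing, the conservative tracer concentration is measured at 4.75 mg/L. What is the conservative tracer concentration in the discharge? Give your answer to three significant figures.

108 mg/L

Mass balance: 31000·0 + 1420·Cₑ = 32420·4.750
→ Cₑ = (32420·4.750 − 31000·0) / 1420 = 108.4 mg/L.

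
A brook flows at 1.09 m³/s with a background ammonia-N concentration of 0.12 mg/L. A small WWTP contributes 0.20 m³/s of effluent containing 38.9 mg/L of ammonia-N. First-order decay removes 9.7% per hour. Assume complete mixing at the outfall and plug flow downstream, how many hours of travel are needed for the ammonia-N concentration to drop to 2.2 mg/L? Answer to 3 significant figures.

Mixed concentration C = ΣQC/ΣQ = (1.090·0.1200 + 0.2000·38.90) / 1.290 = 7.911/1.290 = 6.132 mg/L.
9.7%/h lost → k = −ln(1 − 0.097) = 0.1020 h⁻¹.
6.132·exp(−k·t) = 2.2 → t = ln(6.132/2.2)/k = 36170 s = 10.05 h.

10.0 h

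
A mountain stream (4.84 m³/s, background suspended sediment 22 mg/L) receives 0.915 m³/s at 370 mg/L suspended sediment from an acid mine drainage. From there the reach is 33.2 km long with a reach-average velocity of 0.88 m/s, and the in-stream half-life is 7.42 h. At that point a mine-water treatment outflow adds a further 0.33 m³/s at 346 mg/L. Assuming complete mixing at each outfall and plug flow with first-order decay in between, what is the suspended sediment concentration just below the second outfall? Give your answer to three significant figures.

Mixed concentration C = ΣQC/ΣQ = (4.840·22.00 + 0.9150·370.0) / 5.755 = 445.0/5.755 = 77.33 mg/L; combined flow 5.755 m³/s.
Travel time t = 33.2·1000 / 0.88 = 37730 s = 10.48 h.
Half-life 7.42 h → k = ln 2 / 7.42 = 0.09342 h⁻¹ = 2.242 d⁻¹.
Applying C = C₀e^(−kt): 77.33 × 0.3757 = 29.05 mg/L.
Second outfall: C = (5.755·29.05 + 0.3300·346.0)/6.085 = 46.24 mg/L.

46.2 mg/L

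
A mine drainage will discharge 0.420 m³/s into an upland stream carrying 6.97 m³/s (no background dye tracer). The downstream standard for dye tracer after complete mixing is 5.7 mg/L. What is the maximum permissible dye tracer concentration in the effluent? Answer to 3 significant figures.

At the limit, (Qr·Cr + Qe·Cₑ)/(Qr + Qe) = 5.7:
Cₑ = (7.390·5.7 − 6.970·0) / 0.4200 = 100.3 mg/L.

100 mg/L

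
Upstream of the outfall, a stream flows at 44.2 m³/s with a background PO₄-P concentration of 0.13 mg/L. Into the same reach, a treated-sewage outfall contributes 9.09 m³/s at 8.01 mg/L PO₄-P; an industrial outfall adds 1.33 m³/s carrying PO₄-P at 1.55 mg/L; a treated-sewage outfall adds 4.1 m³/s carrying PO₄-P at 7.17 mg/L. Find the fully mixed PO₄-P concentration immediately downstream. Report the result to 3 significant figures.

Mixed concentration C = ΣQC/ΣQ = (44.20·0.1300 + 9.090·8.010 + 1.330·1.550 + 4.100·7.170) / 58.72 = 110.0/58.72 = 1.874 mg/L.

1.87 mg/L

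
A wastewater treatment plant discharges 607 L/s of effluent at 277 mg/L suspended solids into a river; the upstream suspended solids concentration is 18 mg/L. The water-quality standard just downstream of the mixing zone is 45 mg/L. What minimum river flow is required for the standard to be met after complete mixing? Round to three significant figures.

5220 L/s

Set C_mix = 45: (Q·18.00 + 607.0·277.0) / (Q + 607.0) = 45
→ Q = 607.0·(277.0 − 45)/(45 − 18.00) = 5216 L/s.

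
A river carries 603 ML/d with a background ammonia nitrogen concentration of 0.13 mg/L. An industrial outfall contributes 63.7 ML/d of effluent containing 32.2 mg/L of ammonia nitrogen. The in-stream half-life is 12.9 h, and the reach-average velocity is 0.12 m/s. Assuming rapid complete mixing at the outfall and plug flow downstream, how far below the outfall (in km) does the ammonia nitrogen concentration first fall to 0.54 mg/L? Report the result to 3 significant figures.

14.3 km

Mixed concentration C = ΣQC/ΣQ = (603.0·0.1300 + 63.70·32.20) / 666.7 = 2130/666.7 = 3.194 mg/L.
Half-life 12.9 h → k = ln 2 / 12.9 = 0.05373 h⁻¹ = 1.290 d⁻¹.
Set 3.194·exp(−k·t) = 0.54 → t = ln(3.194/0.54)/k = 119100 s = 33.08 h.
Distance = v·t = 0.12·119100 = 14290 m = 14.29 km.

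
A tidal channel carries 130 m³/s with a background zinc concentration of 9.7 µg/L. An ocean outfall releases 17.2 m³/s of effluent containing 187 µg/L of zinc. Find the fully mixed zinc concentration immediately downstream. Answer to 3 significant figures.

30.4 µg/L

Flow-weighted average: C = (130.0·9.700 + 17.20·187.0) / 147.2 = 4477/147.2 = 30.42 µg/L.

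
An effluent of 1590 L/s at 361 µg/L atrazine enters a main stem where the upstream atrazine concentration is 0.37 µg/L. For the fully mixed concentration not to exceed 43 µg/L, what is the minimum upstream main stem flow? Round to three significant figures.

Set C_mix = 43: (Q·0.3700 + 1590·361.0) / (Q + 1590) = 43
→ Q = 1590·(361.0 − 43)/(43 − 0.3700) = 11860 L/s.

11900 L/s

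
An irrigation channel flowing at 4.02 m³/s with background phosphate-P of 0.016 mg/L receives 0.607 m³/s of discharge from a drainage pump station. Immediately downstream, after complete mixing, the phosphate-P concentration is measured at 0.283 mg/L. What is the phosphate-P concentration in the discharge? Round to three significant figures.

Mass balance: 4.020·0.01600 + 0.6070·Cₑ = 4.627·0.2830
→ Cₑ = (4.627·0.2830 − 4.020·0.01600) / 0.6070 = 2.051 mg/L.

2.05 mg/L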